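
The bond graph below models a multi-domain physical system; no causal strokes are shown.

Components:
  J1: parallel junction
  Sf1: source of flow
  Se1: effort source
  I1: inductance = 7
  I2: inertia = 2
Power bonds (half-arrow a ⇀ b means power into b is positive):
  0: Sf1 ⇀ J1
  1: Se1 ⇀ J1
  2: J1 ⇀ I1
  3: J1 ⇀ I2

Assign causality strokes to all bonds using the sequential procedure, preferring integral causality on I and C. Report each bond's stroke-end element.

b0 stroke at Sf1
b1 stroke at J1
b2 stroke at I1
b3 stroke at I2

β0 |Sf1  (Sf1 (Sf) sets flow on bond)
β1 |J1  (source Se1 imposes e)
β2 |I1  (J1 effort already set via bond 1)
β3 |I2  (common-e at J1 fixed by 1)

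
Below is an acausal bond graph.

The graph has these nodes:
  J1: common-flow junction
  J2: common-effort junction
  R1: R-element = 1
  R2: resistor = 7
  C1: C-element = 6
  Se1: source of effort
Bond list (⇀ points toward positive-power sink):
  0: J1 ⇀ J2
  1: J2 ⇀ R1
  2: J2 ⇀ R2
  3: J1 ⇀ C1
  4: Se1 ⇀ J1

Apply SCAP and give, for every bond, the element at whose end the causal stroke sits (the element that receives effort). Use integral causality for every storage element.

b4 stroke→J1  (Se1: effort source, stroke at far end)
b3 stroke→J1  (C1 outputs effort q/C1)
b0 stroke→J2  (J1 needs exactly one f-in)
b1 stroke→R1  (0-jn J2 has e-setter on 0)
b2 stroke→R2  (J2: bond 0 brought effort, rest push out)

b0 |J2
b1 |R1
b2 |R2
b3 |J1
b4 |J1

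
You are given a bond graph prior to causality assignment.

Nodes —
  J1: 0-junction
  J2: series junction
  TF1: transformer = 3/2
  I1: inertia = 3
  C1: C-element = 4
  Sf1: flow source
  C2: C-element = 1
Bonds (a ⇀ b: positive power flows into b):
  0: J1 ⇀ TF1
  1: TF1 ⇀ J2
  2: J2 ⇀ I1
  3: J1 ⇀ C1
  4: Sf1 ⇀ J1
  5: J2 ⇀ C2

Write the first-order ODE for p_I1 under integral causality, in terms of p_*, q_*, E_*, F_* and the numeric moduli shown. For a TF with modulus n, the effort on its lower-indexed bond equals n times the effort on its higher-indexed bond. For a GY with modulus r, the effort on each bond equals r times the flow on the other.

#4 |Sf1  (source Sf1 imposes f)
#2 |I1  (I1 outputs flow p/I1)
#1 |J2  (J2 flow already set via bond 2)
#5 |J2  (1-jn J2 has f-setter on 2)
#0 |TF1  (TF1 one-in-one-out from 1)
#3 |J1  (closing 0-jn rule on J1)

dp_I1/dt = q_C1/6 - q_C2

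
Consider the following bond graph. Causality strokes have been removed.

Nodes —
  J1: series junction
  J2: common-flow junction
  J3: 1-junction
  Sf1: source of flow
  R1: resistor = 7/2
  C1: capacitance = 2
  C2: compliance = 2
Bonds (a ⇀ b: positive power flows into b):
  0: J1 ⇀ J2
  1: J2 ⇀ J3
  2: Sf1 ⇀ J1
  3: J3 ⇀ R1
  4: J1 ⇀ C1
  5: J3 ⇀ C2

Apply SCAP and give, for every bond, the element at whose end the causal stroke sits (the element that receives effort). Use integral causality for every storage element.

b2 |Sf1  (Sf1: flow source, stroke at near end)
b0 |J1  (J1: bond 2 brought flow, rest push out)
b4 |J1  (J1: bond 2 brought flow, rest push out)
b1 |J2  (J2 flow already set via bond 0)
b3 |J3  (J3 flow already set via bond 1)
b5 |J3  (J3: bond 1 brought flow, rest push out)

bond 0 →J1
bond 1 →J2
bond 2 →Sf1
bond 3 →J3
bond 4 →J1
bond 5 →J3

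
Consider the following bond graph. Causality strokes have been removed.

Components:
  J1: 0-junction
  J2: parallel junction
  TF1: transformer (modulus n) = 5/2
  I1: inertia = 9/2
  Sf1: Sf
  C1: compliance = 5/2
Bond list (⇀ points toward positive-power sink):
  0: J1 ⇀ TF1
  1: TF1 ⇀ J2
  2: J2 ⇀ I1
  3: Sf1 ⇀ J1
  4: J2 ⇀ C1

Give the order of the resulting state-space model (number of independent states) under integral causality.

b3 →Sf1  (Sf1 (Sf) sets flow on bond)
b0 →J1  (closing 0-jn rule on J1)
b1 →TF1  (TF1: transformer flips bond 0)
b2 →I1  (prefer integral on I1)
b4 →J2  (J2 needs exactly one e-in)

2  (C1, I1 all integral)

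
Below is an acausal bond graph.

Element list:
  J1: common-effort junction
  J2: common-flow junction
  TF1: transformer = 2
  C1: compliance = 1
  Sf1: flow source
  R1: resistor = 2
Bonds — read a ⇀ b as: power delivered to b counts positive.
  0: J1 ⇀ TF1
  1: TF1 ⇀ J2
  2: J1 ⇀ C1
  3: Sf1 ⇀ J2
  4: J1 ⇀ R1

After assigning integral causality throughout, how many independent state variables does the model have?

bond 3 stroke at Sf1  (source Sf1 imposes f)
bond 1 stroke at J2  (J2: bond 3 brought flow, rest push out)
bond 0 stroke at TF1  (TF1 one-in-one-out from 1)
bond 2 stroke at J1  (prefer integral on C1)
bond 4 stroke at R1  (common-e at J1 fixed by 2)

1  (C1 all integral)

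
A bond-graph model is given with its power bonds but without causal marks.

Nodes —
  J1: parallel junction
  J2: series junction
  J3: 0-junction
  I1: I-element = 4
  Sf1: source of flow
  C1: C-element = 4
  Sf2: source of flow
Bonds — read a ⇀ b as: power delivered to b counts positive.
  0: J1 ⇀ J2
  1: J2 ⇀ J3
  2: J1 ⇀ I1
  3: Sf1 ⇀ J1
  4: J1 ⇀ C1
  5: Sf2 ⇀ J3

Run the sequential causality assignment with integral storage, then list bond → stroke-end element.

β0 stroke at J2
β1 stroke at J3
β2 stroke at I1
β3 stroke at Sf1
β4 stroke at J1
β5 stroke at Sf2

b3 stroke→Sf1  (Sf1: flow source, stroke at near end)
b5 stroke→Sf2  (Sf2 fixes flow; stroke at Sf2)
b1 stroke→J3  (only one effort-in slot at J3)
b0 stroke→J2  (common-f at J2 fixed by 1)
b2 stroke→I1  (I1 integral (f out))
b4 stroke→J1  (J1: last free bond brings effort in)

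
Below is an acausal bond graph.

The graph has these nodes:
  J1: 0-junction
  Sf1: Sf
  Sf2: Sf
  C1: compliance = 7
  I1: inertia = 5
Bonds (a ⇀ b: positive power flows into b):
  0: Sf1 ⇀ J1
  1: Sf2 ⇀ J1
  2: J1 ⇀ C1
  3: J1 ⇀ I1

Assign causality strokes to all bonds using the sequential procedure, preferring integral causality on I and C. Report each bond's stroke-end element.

b0 |Sf1
b1 |Sf2
b2 |J1
b3 |I1

β0 stroke→Sf1  (Sf1: flow source, stroke at near end)
β1 stroke→Sf2  (source Sf2 imposes f)
β2 stroke→J1  (C1 outputs effort q/C1)
β3 stroke→I1  (J1 effort already set via bond 2)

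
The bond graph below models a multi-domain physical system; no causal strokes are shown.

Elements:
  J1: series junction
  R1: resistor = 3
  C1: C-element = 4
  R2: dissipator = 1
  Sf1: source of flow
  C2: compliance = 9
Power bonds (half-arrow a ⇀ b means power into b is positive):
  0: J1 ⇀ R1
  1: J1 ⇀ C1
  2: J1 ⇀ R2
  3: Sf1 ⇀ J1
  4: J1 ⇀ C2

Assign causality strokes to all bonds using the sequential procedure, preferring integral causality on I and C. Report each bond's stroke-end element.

bond 0 stroke at J1
bond 1 stroke at J1
bond 2 stroke at J1
bond 3 stroke at Sf1
bond 4 stroke at J1

b3 stroke at Sf1  (Sf1 (Sf) sets flow on bond)
b0 stroke at J1  (common-f at J1 fixed by 3)
b1 stroke at J1  (1-jn J1 has f-setter on 3)
b2 stroke at J1  (J1 flow already set via bond 3)
b4 stroke at J1  (1-jn J1 has f-setter on 3)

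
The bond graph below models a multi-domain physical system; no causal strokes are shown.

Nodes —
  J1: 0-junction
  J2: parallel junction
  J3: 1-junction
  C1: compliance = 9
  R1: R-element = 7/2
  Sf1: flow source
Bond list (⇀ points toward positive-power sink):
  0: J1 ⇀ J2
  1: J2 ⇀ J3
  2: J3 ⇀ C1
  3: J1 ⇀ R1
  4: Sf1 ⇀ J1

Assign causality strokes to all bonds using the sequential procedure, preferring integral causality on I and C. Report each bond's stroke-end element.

b0 |J1
b1 |J2
b2 |J3
b3 |R1
b4 |Sf1

#4 stroke→Sf1  (source Sf1 imposes f)
#2 stroke→J3  (C1 integral (e out))
#1 stroke→J2  (J3: last free bond brings flow in)
#0 stroke→J1  (J2 effort already set via bond 1)
#3 stroke→R1  (common-e at J1 fixed by 0)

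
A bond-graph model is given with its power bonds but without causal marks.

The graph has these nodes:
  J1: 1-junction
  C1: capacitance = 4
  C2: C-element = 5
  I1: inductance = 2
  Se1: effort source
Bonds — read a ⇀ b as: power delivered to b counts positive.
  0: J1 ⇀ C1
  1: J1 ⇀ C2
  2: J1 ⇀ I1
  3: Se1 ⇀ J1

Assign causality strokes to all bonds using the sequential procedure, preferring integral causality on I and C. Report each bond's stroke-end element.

β3 |J1  (Se1 (Se) sets effort on bond)
β0 |J1  (C1 outputs effort q/C1)
β1 |J1  (C2 outputs effort q/C2)
β2 |I1  (closing 1-jn rule on J1)

b0 stroke at J1
b1 stroke at J1
b2 stroke at I1
b3 stroke at J1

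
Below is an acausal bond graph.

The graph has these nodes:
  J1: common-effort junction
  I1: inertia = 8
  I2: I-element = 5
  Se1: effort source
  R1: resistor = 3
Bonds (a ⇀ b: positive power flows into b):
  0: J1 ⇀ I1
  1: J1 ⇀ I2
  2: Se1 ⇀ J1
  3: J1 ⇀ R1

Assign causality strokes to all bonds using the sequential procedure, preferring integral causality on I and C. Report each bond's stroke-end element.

bond 2 stroke at J1  (Se1 (Se) sets effort on bond)
bond 0 stroke at I1  (J1 effort already set via bond 2)
bond 1 stroke at I2  (0-jn J1 has e-setter on 2)
bond 3 stroke at R1  (0-jn J1 has e-setter on 2)

β0 stroke→I1
β1 stroke→I2
β2 stroke→J1
β3 stroke→R1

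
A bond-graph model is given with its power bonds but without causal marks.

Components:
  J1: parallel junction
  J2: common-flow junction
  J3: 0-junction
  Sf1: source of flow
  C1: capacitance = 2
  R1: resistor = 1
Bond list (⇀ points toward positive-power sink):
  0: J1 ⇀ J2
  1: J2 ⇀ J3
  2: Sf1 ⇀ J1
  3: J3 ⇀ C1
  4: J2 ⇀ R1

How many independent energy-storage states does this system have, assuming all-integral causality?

1  (C1 all integral)

β2 stroke at Sf1  (Sf1 fixes flow; stroke at Sf1)
β0 stroke at J1  (closing 0-jn rule on J1)
β1 stroke at J2  (1-jn J2 has f-setter on 0)
β4 stroke at J2  (common-f at J2 fixed by 0)
β3 stroke at J3  (J3 needs exactly one e-in)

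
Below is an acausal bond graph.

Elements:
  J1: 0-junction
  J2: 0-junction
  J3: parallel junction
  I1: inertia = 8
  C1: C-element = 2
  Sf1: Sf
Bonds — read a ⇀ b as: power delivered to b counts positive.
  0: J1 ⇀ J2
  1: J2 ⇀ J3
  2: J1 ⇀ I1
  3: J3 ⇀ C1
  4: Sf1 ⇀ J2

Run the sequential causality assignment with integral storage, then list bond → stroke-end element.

β0 stroke at J1
β1 stroke at J2
β2 stroke at I1
β3 stroke at J3
β4 stroke at Sf1

b4 stroke at Sf1  (Sf1 (Sf) sets flow on bond)
b2 stroke at I1  (prefer integral on I1)
b0 stroke at J1  (J1: last free bond brings effort in)
b1 stroke at J2  (J2: last free bond brings effort in)
b3 stroke at J3  (only one effort-in slot at J3)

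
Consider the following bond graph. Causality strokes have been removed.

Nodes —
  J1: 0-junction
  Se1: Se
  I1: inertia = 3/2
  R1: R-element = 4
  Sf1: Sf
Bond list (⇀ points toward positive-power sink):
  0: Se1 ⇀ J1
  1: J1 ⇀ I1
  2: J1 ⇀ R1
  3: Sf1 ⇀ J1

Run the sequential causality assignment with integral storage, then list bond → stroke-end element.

β0 stroke→J1
β1 stroke→I1
β2 stroke→R1
β3 stroke→Sf1

b0 →J1  (Se1 fixes effort; stroke away)
b3 →Sf1  (Sf1: flow source, stroke at near end)
b1 →I1  (0-jn J1 has e-setter on 0)
b2 →R1  (J1: bond 0 brought effort, rest push out)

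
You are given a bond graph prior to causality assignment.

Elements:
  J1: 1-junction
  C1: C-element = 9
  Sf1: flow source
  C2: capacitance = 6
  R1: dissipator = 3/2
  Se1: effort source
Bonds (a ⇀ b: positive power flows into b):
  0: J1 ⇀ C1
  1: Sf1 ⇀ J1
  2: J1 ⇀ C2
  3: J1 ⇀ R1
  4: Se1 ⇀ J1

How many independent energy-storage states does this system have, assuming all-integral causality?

2  (C1, C2 all integral)

β1 |Sf1  (Sf1 (Sf) sets flow on bond)
β4 |J1  (Se1: effort source, stroke at far end)
β0 |J1  (common-f at J1 fixed by 1)
β2 |J1  (J1: bond 1 brought flow, rest push out)
β3 |J1  (1-jn J1 has f-setter on 1)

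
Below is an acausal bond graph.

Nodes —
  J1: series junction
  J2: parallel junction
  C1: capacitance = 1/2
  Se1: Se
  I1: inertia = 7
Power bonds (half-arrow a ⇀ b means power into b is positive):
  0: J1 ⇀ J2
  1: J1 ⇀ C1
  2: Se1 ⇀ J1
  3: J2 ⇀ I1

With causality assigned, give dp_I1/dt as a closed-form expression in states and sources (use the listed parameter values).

#2 →J1  (source Se1 imposes e)
#1 →J1  (prefer integral on C1)
#0 →J2  (only one flow-in slot at J1)
#3 →I1  (J2: bond 0 brought effort, rest push out)

dp_I1/dt = E_Se1 - 2*q_C1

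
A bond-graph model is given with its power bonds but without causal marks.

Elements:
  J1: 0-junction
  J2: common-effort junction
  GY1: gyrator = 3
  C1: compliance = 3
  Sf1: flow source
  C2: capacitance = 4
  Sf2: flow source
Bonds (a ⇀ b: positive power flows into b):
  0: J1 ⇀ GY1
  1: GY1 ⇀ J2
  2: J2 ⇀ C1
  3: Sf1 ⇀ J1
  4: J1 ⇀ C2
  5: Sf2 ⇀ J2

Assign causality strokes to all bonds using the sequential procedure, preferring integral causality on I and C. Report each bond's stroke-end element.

b0 stroke→GY1
b1 stroke→GY1
b2 stroke→J2
b3 stroke→Sf1
b4 stroke→J1
b5 stroke→Sf2

β3 stroke→Sf1  (source Sf1 imposes f)
β5 stroke→Sf2  (source Sf2 imposes f)
β2 stroke→J2  (prefer integral on C1)
β1 stroke→GY1  (J2: bond 2 brought effort, rest push out)
β0 stroke→GY1  (GY1: gyrator matches bond 1)
β4 stroke→J1  (J1 needs exactly one e-in)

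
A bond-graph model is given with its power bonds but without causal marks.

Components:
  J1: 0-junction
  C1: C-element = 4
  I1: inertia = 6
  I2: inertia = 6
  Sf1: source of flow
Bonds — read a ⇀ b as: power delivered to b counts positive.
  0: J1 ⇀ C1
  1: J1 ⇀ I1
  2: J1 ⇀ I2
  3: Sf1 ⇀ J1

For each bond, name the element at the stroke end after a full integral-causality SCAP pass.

b3 |Sf1  (source Sf1 imposes f)
b0 |J1  (C1: C, integral causality)
b1 |I1  (J1: bond 0 brought effort, rest push out)
b2 |I2  (common-e at J1 fixed by 0)

b0 |J1
b1 |I1
b2 |I2
b3 |Sf1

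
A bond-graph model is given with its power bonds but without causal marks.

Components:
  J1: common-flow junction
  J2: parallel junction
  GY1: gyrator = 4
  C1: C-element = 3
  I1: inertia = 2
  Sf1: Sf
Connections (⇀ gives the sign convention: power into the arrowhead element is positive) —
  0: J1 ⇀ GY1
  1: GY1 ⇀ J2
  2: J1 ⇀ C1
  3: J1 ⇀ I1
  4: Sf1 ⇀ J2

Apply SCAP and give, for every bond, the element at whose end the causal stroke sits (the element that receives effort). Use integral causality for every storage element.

#4 →Sf1  (Sf1: flow source, stroke at near end)
#1 →J2  (only one effort-in slot at J2)
#0 →J1  (through GY1, causality inverts; strokes same side of GY1)
#2 →J1  (C1 outputs effort q/C1)
#3 →I1  (J1: last free bond brings flow in)

b0 stroke→J1
b1 stroke→J2
b2 stroke→J1
b3 stroke→I1
b4 stroke→Sf1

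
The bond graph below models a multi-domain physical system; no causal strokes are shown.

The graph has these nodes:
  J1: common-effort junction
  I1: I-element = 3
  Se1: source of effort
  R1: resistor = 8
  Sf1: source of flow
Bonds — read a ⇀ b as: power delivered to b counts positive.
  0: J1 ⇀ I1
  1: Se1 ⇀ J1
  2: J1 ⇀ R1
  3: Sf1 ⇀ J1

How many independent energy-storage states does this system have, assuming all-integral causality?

1  (I1 all integral)

#1 |J1  (Se1 (Se) sets effort on bond)
#3 |Sf1  (Sf1: flow source, stroke at near end)
#0 |I1  (0-jn J1 has e-setter on 1)
#2 |R1  (common-e at J1 fixed by 1)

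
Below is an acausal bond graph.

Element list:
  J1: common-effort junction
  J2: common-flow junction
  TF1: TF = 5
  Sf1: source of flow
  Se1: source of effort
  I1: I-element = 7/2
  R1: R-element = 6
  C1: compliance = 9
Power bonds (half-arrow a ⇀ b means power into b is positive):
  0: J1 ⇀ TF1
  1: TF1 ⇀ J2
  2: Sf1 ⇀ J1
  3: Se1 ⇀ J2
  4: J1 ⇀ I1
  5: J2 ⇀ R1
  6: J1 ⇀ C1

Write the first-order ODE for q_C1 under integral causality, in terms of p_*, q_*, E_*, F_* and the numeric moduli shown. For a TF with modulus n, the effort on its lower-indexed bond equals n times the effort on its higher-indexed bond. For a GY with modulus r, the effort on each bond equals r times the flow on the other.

dq_C1/dt = -E_Se1/30 + F_Sf1 - 2*p_I1/7 - q_C1/1350

b2 |Sf1  (source Sf1 imposes f)
b3 |J2  (Se1 (Se) sets effort on bond)
b4 |I1  (I1: I, integral causality)
b6 |J1  (C1: C, integral causality)
b0 |TF1  (J1: bond 6 brought effort, rest push out)
b1 |J2  (through TF1, causality passes straight; one stroke at TF1)
b5 |R1  (only one flow-in slot at J2)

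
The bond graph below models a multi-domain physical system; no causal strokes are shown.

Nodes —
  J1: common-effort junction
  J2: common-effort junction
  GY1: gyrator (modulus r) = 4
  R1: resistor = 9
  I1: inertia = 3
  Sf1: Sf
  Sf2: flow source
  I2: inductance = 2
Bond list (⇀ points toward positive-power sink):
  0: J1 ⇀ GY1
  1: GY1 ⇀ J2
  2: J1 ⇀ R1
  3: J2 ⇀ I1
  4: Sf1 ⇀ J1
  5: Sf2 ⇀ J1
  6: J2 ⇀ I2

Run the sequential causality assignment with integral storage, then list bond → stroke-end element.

#4 →Sf1  (Sf1 fixes flow; stroke at Sf1)
#5 →Sf2  (Sf2 fixes flow; stroke at Sf2)
#3 →I1  (I1 integral (f out))
#6 →I2  (I2: I, integral causality)
#1 →J2  (J2: last free bond brings effort in)
#0 →J1  (GY1 both-in/both-out from 1)
#2 →R1  (0-jn J1 has e-setter on 0)

β0 stroke→J1
β1 stroke→J2
β2 stroke→R1
β3 stroke→I1
β4 stroke→Sf1
β5 stroke→Sf2
β6 stroke→I2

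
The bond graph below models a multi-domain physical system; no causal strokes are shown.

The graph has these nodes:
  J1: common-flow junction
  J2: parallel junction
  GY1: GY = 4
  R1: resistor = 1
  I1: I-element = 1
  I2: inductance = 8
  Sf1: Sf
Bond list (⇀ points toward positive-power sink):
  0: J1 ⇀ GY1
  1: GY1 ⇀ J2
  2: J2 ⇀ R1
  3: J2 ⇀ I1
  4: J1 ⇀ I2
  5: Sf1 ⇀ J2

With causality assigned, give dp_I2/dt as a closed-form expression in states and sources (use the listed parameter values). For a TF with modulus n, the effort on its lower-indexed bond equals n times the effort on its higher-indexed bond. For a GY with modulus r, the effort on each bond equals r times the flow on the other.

dp_I2/dt = 4*F_Sf1 - 4*p_I1 - 2*p_I2

#5 |Sf1  (Sf1: flow source, stroke at near end)
#3 |I1  (I1 integral (f out))
#4 |I2  (prefer integral on I2)
#0 |J1  (J1: bond 4 brought flow, rest push out)
#1 |J2  (GY1 both-in/both-out from 0)
#2 |R1  (J2 effort already set via bond 1)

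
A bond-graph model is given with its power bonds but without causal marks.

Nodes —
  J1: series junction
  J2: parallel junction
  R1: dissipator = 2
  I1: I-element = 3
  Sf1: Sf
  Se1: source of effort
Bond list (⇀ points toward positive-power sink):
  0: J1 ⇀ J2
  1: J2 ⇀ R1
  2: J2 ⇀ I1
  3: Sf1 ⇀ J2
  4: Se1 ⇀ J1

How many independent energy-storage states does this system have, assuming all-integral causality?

bond 3 stroke at Sf1  (Sf1: flow source, stroke at near end)
bond 4 stroke at J1  (Se1: effort source, stroke at far end)
bond 0 stroke at J2  (J1: last free bond brings flow in)
bond 1 stroke at R1  (common-e at J2 fixed by 0)
bond 2 stroke at I1  (common-e at J2 fixed by 0)

1  (I1 all integral)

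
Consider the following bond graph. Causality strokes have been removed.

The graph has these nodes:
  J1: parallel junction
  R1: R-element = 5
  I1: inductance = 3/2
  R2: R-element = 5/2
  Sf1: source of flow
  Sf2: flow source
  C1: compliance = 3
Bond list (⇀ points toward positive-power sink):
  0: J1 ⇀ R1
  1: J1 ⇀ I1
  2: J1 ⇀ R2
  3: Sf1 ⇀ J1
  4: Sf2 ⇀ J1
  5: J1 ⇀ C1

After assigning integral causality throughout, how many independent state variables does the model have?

2  (C1, I1 all integral)

β3 stroke at Sf1  (source Sf1 imposes f)
β4 stroke at Sf2  (Sf2 (Sf) sets flow on bond)
β1 stroke at I1  (I1: I, integral causality)
β5 stroke at J1  (C1: C, integral causality)
β0 stroke at R1  (common-e at J1 fixed by 5)
β2 stroke at R2  (common-e at J1 fixed by 5)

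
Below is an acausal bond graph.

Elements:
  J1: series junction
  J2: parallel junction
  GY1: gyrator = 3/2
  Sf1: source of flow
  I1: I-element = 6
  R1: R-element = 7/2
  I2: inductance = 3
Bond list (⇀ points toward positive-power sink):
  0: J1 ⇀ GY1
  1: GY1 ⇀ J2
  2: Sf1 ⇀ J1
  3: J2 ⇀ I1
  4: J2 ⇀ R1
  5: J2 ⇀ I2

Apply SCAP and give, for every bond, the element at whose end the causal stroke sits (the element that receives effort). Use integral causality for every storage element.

#2 →Sf1  (Sf1 fixes flow; stroke at Sf1)
#0 →J1  (J1 flow already set via bond 2)
#1 →J2  (GY1: gyrator matches bond 0)
#3 →I1  (0-jn J2 has e-setter on 1)
#4 →R1  (J2 effort already set via bond 1)
#5 →I2  (common-e at J2 fixed by 1)

b0 →J1
b1 →J2
b2 →Sf1
b3 →I1
b4 →R1
b5 →I2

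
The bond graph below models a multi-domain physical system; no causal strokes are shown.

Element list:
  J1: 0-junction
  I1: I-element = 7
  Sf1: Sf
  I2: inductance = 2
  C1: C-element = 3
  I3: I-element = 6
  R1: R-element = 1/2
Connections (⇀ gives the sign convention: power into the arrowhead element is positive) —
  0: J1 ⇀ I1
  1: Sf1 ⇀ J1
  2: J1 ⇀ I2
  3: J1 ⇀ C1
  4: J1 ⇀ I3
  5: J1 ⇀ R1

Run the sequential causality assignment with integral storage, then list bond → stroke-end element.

β1 stroke→Sf1  (Sf1 (Sf) sets flow on bond)
β0 stroke→I1  (prefer integral on I1)
β2 stroke→I2  (I2 integral (f out))
β3 stroke→J1  (C1: C, integral causality)
β4 stroke→I3  (J1 effort already set via bond 3)
β5 stroke→R1  (0-jn J1 has e-setter on 3)

#0 →I1
#1 →Sf1
#2 →I2
#3 →J1
#4 →I3
#5 →R1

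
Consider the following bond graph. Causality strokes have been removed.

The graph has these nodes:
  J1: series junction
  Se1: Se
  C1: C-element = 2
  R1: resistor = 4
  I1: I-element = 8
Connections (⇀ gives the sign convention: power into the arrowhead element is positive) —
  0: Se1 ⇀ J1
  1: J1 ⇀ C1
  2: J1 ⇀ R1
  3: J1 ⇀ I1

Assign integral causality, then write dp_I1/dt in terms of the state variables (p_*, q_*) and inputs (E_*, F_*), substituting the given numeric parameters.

dp_I1/dt = E_Se1 - p_I1/2 - q_C1/2

b0 →J1  (source Se1 imposes e)
b1 →J1  (C1: C, integral causality)
b3 →I1  (prefer integral on I1)
b2 →J1  (common-f at J1 fixed by 3)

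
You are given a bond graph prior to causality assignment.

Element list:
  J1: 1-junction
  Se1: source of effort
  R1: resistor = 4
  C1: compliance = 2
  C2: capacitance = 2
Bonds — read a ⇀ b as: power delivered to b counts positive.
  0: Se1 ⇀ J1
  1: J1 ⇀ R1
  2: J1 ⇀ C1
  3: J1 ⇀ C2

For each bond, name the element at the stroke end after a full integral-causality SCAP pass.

#0 stroke at J1  (Se1 (Se) sets effort on bond)
#2 stroke at J1  (C1 integral (e out))
#3 stroke at J1  (prefer integral on C2)
#1 stroke at R1  (J1: last free bond brings flow in)

#0 stroke at J1
#1 stroke at R1
#2 stroke at J1
#3 stroke at J1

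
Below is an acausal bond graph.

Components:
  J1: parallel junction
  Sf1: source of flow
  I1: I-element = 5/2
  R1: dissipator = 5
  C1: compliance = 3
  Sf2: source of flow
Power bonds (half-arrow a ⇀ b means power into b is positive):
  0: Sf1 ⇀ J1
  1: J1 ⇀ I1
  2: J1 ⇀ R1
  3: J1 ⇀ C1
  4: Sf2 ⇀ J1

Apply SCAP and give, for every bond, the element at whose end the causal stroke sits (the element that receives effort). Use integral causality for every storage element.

#0 stroke at Sf1
#1 stroke at I1
#2 stroke at R1
#3 stroke at J1
#4 stroke at Sf2

bond 0 →Sf1  (Sf1: flow source, stroke at near end)
bond 4 →Sf2  (Sf2 fixes flow; stroke at Sf2)
bond 1 →I1  (I1: I, integral causality)
bond 3 →J1  (C1: C, integral causality)
bond 2 →R1  (common-e at J1 fixed by 3)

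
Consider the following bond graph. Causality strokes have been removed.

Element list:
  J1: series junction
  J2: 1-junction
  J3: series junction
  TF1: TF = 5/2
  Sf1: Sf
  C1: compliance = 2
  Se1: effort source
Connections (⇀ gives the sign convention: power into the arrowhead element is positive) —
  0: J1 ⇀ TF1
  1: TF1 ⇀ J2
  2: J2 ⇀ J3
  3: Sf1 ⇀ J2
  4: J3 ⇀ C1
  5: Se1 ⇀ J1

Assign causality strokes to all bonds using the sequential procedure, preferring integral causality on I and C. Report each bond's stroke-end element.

#3 |Sf1  (Sf1 fixes flow; stroke at Sf1)
#5 |J1  (Se1 (Se) sets effort on bond)
#0 |TF1  (J1 needs exactly one f-in)
#1 |J2  (J2 flow already set via bond 3)
#2 |J2  (common-f at J2 fixed by 3)
#4 |J3  (1-jn J3 has f-setter on 2)

b0 stroke→TF1
b1 stroke→J2
b2 stroke→J2
b3 stroke→Sf1
b4 stroke→J3
b5 stroke→J1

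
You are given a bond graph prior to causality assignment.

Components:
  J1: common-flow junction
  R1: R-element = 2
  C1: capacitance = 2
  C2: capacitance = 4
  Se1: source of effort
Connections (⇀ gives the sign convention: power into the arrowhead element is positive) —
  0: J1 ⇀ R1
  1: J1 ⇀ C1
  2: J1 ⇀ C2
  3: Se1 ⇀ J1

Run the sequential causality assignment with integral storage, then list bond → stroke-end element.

β0 stroke→R1
β1 stroke→J1
β2 stroke→J1
β3 stroke→J1

#3 →J1  (Se1: effort source, stroke at far end)
#1 →J1  (C1: C, integral causality)
#2 →J1  (C2 outputs effort q/C2)
#0 →R1  (closing 1-jn rule on J1)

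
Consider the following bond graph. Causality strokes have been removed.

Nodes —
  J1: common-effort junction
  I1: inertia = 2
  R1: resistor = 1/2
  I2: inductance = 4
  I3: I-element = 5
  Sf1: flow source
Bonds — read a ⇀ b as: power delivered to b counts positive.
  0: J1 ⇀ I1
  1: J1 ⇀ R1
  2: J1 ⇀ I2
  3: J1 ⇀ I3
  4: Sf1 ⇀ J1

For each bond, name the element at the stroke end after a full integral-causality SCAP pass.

b4 stroke at Sf1  (source Sf1 imposes f)
b0 stroke at I1  (I1 integral (f out))
b2 stroke at I2  (I2: I, integral causality)
b3 stroke at I3  (I3: I, integral causality)
b1 stroke at J1  (J1 needs exactly one e-in)

β0 stroke→I1
β1 stroke→J1
β2 stroke→I2
β3 stroke→I3
β4 stroke→Sf1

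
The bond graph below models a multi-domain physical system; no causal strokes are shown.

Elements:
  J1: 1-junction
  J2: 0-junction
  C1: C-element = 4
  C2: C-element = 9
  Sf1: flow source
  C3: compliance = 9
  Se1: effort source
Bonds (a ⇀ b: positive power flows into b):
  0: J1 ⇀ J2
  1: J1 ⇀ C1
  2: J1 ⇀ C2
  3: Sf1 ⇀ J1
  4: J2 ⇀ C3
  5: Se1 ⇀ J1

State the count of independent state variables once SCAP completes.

bond 3 |Sf1  (Sf1 fixes flow; stroke at Sf1)
bond 5 |J1  (Se1 (Se) sets effort on bond)
bond 0 |J1  (common-f at J1 fixed by 3)
bond 1 |J1  (1-jn J1 has f-setter on 3)
bond 2 |J1  (1-jn J1 has f-setter on 3)
bond 4 |J2  (only one effort-in slot at J2)

3  (C1, C2, C3 all integral)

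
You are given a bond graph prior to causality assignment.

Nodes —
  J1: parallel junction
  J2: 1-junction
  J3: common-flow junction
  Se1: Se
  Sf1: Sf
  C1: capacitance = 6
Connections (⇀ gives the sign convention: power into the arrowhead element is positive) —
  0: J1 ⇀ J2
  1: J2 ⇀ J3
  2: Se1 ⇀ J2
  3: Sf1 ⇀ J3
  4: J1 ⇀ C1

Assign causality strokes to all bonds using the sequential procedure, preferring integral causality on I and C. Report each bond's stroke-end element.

#0 |J2
#1 |J3
#2 |J2
#3 |Sf1
#4 |J1

β2 |J2  (Se1: effort source, stroke at far end)
β3 |Sf1  (Sf1 fixes flow; stroke at Sf1)
β1 |J3  (common-f at J3 fixed by 3)
β0 |J2  (common-f at J2 fixed by 1)
β4 |J1  (only one effort-in slot at J1)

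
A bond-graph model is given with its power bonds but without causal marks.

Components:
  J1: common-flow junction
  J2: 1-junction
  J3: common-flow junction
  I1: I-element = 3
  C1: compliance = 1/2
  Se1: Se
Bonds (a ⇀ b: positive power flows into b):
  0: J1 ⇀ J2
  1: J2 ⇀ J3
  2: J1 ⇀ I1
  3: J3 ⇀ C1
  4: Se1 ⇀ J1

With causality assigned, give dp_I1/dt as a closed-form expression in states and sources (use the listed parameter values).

dp_I1/dt = E_Se1 - 2*q_C1

bond 4 →J1  (Se1: effort source, stroke at far end)
bond 2 →I1  (I1: I, integral causality)
bond 0 →J1  (J1 flow already set via bond 2)
bond 1 →J2  (J2 flow already set via bond 0)
bond 3 →J3  (1-jn J3 has f-setter on 1)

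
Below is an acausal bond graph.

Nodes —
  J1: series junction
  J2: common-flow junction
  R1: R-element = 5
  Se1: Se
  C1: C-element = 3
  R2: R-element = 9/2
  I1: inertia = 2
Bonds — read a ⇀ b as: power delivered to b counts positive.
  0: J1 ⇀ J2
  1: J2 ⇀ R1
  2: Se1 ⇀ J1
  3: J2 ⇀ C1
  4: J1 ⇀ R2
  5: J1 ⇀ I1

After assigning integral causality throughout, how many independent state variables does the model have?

b2 stroke at J1  (Se1 fixes effort; stroke away)
b3 stroke at J2  (prefer integral on C1)
b5 stroke at I1  (I1: I, integral causality)
b0 stroke at J1  (1-jn J1 has f-setter on 5)
b4 stroke at J1  (J1 flow already set via bond 5)
b1 stroke at J2  (1-jn J2 has f-setter on 0)

2  (C1, I1 all integral)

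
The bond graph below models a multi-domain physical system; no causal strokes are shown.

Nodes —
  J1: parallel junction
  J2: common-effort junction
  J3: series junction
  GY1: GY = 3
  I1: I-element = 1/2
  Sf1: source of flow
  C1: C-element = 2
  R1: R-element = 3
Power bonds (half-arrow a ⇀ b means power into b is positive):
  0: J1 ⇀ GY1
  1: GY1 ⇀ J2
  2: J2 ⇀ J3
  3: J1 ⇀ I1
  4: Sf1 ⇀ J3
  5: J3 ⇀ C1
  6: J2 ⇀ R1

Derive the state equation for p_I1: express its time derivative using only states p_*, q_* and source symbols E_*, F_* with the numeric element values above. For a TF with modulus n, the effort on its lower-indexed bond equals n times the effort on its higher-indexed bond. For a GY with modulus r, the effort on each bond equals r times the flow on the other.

#4 →Sf1  (Sf1 (Sf) sets flow on bond)
#2 →J3  (1-jn J3 has f-setter on 4)
#5 →J3  (J3 flow already set via bond 4)
#3 →I1  (I1 integral (f out))
#0 →J1  (closing 0-jn rule on J1)
#1 →J2  (GY1 both-in/both-out from 0)
#6 →R1  (common-e at J2 fixed by 1)

dp_I1/dt = 3*F_Sf1 - 6*p_I1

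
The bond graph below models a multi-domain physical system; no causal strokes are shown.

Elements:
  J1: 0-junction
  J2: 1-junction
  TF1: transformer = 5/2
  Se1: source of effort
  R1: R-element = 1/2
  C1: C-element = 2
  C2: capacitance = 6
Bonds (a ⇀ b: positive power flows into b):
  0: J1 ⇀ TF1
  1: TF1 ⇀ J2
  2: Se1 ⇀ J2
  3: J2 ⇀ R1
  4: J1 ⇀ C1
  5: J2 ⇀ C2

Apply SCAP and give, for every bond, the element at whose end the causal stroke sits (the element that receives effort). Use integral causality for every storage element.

b2 stroke→J2  (Se1 fixes effort; stroke away)
b4 stroke→J1  (prefer integral on C1)
b0 stroke→TF1  (J1: bond 4 brought effort, rest push out)
b1 stroke→J2  (TF TF1: opposite of bond 0)
b5 stroke→J2  (C2 outputs effort q/C2)
b3 stroke→R1  (only one flow-in slot at J2)

b0 stroke at TF1
b1 stroke at J2
b2 stroke at J2
b3 stroke at R1
b4 stroke at J1
b5 stroke at J2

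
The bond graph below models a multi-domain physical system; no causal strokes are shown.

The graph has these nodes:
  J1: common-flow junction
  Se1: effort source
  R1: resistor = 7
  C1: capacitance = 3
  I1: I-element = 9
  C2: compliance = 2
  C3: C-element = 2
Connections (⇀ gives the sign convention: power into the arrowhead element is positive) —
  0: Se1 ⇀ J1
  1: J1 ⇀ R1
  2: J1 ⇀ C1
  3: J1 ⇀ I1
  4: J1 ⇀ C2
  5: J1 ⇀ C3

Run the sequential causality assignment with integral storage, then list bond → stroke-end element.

bond 0 stroke→J1
bond 1 stroke→J1
bond 2 stroke→J1
bond 3 stroke→I1
bond 4 stroke→J1
bond 5 stroke→J1

β0 stroke→J1  (Se1 fixes effort; stroke away)
β2 stroke→J1  (C1 outputs effort q/C1)
β3 stroke→I1  (I1 outputs flow p/I1)
β1 stroke→J1  (1-jn J1 has f-setter on 3)
β4 stroke→J1  (J1: bond 3 brought flow, rest push out)
β5 stroke→J1  (1-jn J1 has f-setter on 3)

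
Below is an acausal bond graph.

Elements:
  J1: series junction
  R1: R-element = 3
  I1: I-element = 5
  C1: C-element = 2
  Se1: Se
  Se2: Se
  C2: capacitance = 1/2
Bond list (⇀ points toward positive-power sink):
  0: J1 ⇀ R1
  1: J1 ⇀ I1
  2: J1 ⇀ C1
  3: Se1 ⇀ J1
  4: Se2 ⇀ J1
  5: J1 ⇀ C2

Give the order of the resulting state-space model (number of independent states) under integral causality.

3  (C1, C2, I1 all integral)

#3 →J1  (Se1: effort source, stroke at far end)
#4 →J1  (Se2 fixes effort; stroke away)
#1 →I1  (I1: I, integral causality)
#0 →J1  (1-jn J1 has f-setter on 1)
#2 →J1  (J1: bond 1 brought flow, rest push out)
#5 →J1  (common-f at J1 fixed by 1)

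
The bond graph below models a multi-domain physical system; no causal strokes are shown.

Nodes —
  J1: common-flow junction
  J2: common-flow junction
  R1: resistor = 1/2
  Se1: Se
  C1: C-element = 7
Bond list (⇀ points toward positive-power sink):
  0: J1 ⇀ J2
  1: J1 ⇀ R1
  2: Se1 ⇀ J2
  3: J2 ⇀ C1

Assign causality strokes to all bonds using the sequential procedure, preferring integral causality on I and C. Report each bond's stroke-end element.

bond 0 |J1
bond 1 |R1
bond 2 |J2
bond 3 |J2

β2 →J2  (Se1 (Se) sets effort on bond)
β3 →J2  (C1 outputs effort q/C1)
β0 →J1  (J2 needs exactly one f-in)
β1 →R1  (only one flow-in slot at J1)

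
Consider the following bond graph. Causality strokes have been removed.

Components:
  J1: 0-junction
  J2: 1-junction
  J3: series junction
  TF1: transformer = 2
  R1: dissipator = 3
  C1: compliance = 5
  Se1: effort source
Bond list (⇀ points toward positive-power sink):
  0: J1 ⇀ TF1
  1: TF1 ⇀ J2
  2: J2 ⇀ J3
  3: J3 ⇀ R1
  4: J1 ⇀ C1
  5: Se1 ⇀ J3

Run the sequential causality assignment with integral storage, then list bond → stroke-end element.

#5 →J3  (source Se1 imposes e)
#4 →J1  (prefer integral on C1)
#0 →TF1  (J1: bond 4 brought effort, rest push out)
#1 →J2  (TF TF1: opposite of bond 0)
#2 →J3  (J2 needs exactly one f-in)
#3 →R1  (J3 needs exactly one f-in)

#0 →TF1
#1 →J2
#2 →J3
#3 →R1
#4 →J1
#5 →J3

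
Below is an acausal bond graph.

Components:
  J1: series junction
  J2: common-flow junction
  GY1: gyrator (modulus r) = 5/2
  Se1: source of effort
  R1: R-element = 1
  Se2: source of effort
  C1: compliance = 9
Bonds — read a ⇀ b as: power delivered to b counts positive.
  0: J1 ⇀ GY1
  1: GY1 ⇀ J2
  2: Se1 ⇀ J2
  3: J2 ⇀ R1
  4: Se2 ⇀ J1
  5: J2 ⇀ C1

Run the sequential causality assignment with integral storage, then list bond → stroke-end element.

β0 stroke at GY1
β1 stroke at GY1
β2 stroke at J2
β3 stroke at J2
β4 stroke at J1
β5 stroke at J2

bond 2 →J2  (Se1 (Se) sets effort on bond)
bond 4 →J1  (Se2 fixes effort; stroke away)
bond 0 →GY1  (J1 needs exactly one f-in)
bond 1 →GY1  (GY1: gyrator matches bond 0)
bond 3 →J2  (1-jn J2 has f-setter on 1)
bond 5 →J2  (J2 flow already set via bond 1)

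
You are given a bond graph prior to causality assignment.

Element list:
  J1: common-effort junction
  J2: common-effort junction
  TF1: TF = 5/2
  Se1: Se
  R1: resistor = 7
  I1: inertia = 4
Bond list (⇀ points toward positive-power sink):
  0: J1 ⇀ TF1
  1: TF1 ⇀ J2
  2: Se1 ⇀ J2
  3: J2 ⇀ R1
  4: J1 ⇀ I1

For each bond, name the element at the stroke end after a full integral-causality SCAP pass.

#0 stroke at J1
#1 stroke at TF1
#2 stroke at J2
#3 stroke at R1
#4 stroke at I1

bond 2 stroke→J2  (source Se1 imposes e)
bond 1 stroke→TF1  (common-e at J2 fixed by 2)
bond 3 stroke→R1  (0-jn J2 has e-setter on 2)
bond 0 stroke→J1  (TF TF1: opposite of bond 1)
bond 4 stroke→I1  (J1: bond 0 brought effort, rest push out)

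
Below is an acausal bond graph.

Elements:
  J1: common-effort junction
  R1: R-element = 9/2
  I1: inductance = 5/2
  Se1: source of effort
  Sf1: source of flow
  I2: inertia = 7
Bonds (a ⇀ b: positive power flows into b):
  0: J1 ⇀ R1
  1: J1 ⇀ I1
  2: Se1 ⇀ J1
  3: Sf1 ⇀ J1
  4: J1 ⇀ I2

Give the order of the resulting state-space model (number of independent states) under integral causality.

2  (I1, I2 all integral)

bond 2 →J1  (Se1 (Se) sets effort on bond)
bond 3 →Sf1  (Sf1 (Sf) sets flow on bond)
bond 0 →R1  (J1: bond 2 brought effort, rest push out)
bond 1 →I1  (common-e at J1 fixed by 2)
bond 4 →I2  (J1: bond 2 brought effort, rest push out)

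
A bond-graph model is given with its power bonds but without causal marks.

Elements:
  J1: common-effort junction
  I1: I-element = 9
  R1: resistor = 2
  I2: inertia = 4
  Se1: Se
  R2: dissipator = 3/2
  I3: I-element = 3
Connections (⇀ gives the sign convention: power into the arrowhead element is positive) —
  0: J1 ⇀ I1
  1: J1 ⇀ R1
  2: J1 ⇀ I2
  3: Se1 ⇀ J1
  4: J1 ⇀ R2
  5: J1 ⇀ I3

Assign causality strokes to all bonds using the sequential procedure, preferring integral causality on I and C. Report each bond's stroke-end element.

bond 0 →I1
bond 1 →R1
bond 2 →I2
bond 3 →J1
bond 4 →R2
bond 5 →I3

β3 stroke at J1  (Se1 fixes effort; stroke away)
β0 stroke at I1  (common-e at J1 fixed by 3)
β1 stroke at R1  (0-jn J1 has e-setter on 3)
β2 stroke at I2  (J1: bond 3 brought effort, rest push out)
β4 stroke at R2  (J1 effort already set via bond 3)
β5 stroke at I3  (0-jn J1 has e-setter on 3)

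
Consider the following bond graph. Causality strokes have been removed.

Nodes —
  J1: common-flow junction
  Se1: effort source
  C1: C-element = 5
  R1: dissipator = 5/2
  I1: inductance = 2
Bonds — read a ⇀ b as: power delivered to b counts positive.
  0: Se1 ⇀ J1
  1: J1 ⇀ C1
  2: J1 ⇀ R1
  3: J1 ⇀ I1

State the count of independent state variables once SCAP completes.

2  (C1, I1 all integral)

b0 stroke at J1  (Se1 fixes effort; stroke away)
b1 stroke at J1  (prefer integral on C1)
b3 stroke at I1  (I1 integral (f out))
b2 stroke at J1  (1-jn J1 has f-setter on 3)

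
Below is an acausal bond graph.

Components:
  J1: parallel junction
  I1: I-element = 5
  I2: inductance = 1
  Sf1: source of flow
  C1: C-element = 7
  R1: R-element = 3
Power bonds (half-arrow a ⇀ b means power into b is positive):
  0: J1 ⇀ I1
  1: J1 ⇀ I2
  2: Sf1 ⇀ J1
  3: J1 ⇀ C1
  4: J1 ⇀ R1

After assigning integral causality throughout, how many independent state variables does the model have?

3  (C1, I1, I2 all integral)

β2 |Sf1  (Sf1 (Sf) sets flow on bond)
β0 |I1  (I1 integral (f out))
β1 |I2  (I2: I, integral causality)
β3 |J1  (C1: C, integral causality)
β4 |R1  (J1: bond 3 brought effort, rest push out)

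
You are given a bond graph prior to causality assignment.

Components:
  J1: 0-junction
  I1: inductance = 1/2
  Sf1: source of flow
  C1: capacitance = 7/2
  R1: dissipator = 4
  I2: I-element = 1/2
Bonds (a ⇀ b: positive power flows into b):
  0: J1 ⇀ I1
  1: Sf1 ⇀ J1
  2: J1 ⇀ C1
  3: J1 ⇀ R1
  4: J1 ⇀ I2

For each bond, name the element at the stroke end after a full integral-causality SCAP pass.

β1 stroke at Sf1  (Sf1 fixes flow; stroke at Sf1)
β0 stroke at I1  (I1: I, integral causality)
β2 stroke at J1  (C1 outputs effort q/C1)
β3 stroke at R1  (common-e at J1 fixed by 2)
β4 stroke at I2  (J1: bond 2 brought effort, rest push out)

b0 →I1
b1 →Sf1
b2 →J1
b3 →R1
b4 →I2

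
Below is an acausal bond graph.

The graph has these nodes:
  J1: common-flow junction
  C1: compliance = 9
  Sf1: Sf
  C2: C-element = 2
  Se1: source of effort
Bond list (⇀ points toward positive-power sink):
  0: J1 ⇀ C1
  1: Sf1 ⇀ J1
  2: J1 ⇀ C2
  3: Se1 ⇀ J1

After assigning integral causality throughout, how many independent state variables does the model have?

bond 1 stroke at Sf1  (Sf1 (Sf) sets flow on bond)
bond 3 stroke at J1  (Se1 fixes effort; stroke away)
bond 0 stroke at J1  (1-jn J1 has f-setter on 1)
bond 2 stroke at J1  (common-f at J1 fixed by 1)

2  (C1, C2 all integral)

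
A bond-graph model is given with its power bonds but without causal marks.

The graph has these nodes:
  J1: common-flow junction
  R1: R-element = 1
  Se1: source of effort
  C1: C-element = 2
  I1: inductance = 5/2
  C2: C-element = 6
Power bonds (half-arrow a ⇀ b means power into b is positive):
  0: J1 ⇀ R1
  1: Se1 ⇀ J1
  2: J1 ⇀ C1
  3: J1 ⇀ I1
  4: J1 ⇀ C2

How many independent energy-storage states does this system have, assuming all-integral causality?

β1 stroke at J1  (Se1 fixes effort; stroke away)
β2 stroke at J1  (C1 integral (e out))
β3 stroke at I1  (prefer integral on I1)
β0 stroke at J1  (J1: bond 3 brought flow, rest push out)
β4 stroke at J1  (J1 flow already set via bond 3)

3  (C1, C2, I1 all integral)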